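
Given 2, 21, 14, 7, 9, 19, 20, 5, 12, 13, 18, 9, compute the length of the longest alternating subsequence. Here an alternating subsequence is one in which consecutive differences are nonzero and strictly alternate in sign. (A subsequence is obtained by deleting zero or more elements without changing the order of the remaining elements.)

Track the best alternating length ending on an up-step vs a down-step at each position: up/down = 1/1, 2/1, 2/3, 2/3, 4/3, 4/3, 4/3, 2/5, 6/5, 6/5, 6/5, 6/7.
The maximum over both is 7; one such subsequence is 2, 21, 7, 9, 5, 12, 9.

7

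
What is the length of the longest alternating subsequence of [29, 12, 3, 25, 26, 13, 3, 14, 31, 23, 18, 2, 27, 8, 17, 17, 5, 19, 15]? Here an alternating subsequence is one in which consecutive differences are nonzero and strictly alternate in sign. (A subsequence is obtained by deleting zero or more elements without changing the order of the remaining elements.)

A longest alternating subsequence is 29, 12, 25, 13, 31, 23, 27, 8, 17, 5, 19, 15 (positions 1,2,4,6,9,10,13,14,15,17,18,19); its 11 consecutive differences strictly alternate in sign, and length 12 is optimal.

12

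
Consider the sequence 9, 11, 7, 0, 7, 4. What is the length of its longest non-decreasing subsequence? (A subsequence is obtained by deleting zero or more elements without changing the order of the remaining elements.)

2

One longest non-decreasing subsequence is 9, 11 (positions 1,2), of length 2; no longer one exists.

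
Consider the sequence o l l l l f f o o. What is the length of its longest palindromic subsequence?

6

Using dp[i][j] = 2 + dp[i+1][j−1] if the ends match, else max(dp[i+1][j], dp[i][j−1]):
dp[1][9] = 6. A witness is ollllo at positions 1,2,3,4,5,9.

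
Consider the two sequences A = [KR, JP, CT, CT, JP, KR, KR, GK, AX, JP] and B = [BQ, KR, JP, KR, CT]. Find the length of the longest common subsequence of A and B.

3

Backtracking the LCS table gives one alignment: KR (A1,B2) → JP (A2,B3) → CT (A4,B5).
So the longest common subsequence has length 3.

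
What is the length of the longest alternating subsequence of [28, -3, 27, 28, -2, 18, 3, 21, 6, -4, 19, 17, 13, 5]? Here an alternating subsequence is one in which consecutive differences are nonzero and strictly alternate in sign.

A longest alternating subsequence is 28, -3, 27, -2, 18, 3, 21, 6, 19, 17 (positions 1,2,3,5,6,7,8,9,11,12); its 9 consecutive differences strictly alternate in sign, and length 10 is optimal.

10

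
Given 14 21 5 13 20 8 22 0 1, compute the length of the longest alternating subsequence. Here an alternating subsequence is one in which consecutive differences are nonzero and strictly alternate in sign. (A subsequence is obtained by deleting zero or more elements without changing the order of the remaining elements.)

8

A longest alternating subsequence is 14, 21, 5, 13, 8, 22, 0, 1 (positions 1,2,3,4,6,7,8,9); its 7 consecutive differences strictly alternate in sign, and length 8 is optimal.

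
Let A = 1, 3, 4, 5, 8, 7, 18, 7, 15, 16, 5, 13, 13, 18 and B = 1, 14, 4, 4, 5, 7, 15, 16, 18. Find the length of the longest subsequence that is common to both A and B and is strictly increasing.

A longest common strictly increasing subsequence is 1, 4, 5, 7, 15, 16, 18 (length 7); it appears in order in both A and B, and no longer such subsequence exists.

7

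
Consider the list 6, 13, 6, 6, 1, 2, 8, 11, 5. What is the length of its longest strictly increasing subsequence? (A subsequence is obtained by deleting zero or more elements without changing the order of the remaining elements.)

One longest increasing subsequence is 1, 2, 8, 11 (positions 5,6,7,8), of length 4; no longer one exists.

4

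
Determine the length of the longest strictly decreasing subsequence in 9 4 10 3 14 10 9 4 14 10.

Scanning left to right, the best length ending at each element is: 9→1, 4→2, 10→1, 3→3, 14→1, 10→2, 9→3, 4→4, 14→1, 10→2.
So the longest decreasing subsequence has length 4, e.g. 14, 10, 9, 4.

4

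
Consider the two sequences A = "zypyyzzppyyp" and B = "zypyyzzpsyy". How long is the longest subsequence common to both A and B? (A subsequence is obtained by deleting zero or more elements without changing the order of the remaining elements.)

A longest common subsequence is zypyyzzpyy (length 10); the LCS DP confirms no longer common subsequence exists.

10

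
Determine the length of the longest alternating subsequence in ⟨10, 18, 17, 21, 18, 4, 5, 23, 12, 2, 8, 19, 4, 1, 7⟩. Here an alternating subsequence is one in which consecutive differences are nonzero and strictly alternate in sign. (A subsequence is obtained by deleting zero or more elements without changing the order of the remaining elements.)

Track the best alternating length ending on an up-step vs a down-step at each position: up/down = 1/1, 2/1, 2/3, 4/1, 4/5, 1/5, 6/5, 6/1, 6/7, 1/7, 8/7, 8/7, 8/9, 1/9, 10/9.
The maximum over both is 10; one such subsequence is 10, 18, 17, 21, 4, 5, 2, 8, 4, 7.

10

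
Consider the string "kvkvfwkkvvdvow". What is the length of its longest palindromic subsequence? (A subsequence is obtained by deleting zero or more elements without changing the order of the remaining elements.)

Using dp[i][j] = 2 + dp[i+1][j−1] if the ends match, else max(dp[i+1][j], dp[i][j−1]):
dp[1][14] = 6. A witness is vvkkvv at positions 2,4,7,8,10,12.

6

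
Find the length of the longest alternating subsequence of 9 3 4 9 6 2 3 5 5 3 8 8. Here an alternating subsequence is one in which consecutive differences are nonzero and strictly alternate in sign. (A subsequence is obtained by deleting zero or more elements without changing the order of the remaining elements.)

Track the best alternating length ending on an up-step vs a down-step at each position: up/down = 1/1, 1/2, 3/2, 3/1, 3/4, 1/4, 5/4, 5/4, 5/4, 5/6, 7/4, 7/4.
The maximum over both is 7; one such subsequence is 9, 3, 4, 2, 5, 3, 8.

7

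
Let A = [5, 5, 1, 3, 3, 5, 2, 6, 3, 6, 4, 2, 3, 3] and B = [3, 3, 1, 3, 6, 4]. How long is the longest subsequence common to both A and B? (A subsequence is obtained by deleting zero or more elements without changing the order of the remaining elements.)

Backtracking the LCS table gives one alignment: 3 (A4,B1) → 3 (A5,B2) → 3 (A9,B4) → 6 (A10,B5) → 4 (A11,B6).
So the longest common subsequence has length 5.

5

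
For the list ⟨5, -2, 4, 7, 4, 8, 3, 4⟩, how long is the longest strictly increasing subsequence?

4

Scanning left to right, the best length ending at each element is: 5→1, -2→1, 4→2, 7→3, 4→2, 8→4, 3→2, 4→3.
So the longest increasing subsequence has length 4, e.g. -2, 4, 7, 8.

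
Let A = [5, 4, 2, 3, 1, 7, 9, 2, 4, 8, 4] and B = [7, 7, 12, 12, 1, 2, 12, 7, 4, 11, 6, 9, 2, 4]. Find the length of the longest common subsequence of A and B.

A longest common subsequence is 2, 7, 9, 2, 4 (length 5); the LCS DP confirms no longer common subsequence exists.

5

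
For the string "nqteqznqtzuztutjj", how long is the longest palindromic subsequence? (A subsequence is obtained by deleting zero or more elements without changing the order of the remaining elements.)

One longest palindromic subsequence is ttzuztt (positions 3,9,10,11,12,13,15); it reads the same forward and backward, and the interval DP gives dp[1][17] = 7.

7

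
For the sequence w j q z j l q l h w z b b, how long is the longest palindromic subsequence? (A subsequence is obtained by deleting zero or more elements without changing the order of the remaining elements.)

5

Using dp[i][j] = 2 + dp[i+1][j−1] if the ends match, else max(dp[i+1][j], dp[i][j−1]):
dp[1][13] = 5. A witness is zlqlz at positions 4,6,7,8,11.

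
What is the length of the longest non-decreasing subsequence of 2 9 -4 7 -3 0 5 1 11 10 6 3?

One longest non-decreasing subsequence is -4, -3, 0, 5, 11 (positions 3,5,6,7,9), of length 5; no longer one exists.

5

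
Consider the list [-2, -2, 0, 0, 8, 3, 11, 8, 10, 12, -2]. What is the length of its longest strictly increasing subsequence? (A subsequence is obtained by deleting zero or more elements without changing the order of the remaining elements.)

6

Scanning left to right, the best length ending at each element is: -2→1, -2→1, 0→2, 0→2, 8→3, 3→3, 11→4, 8→4, 10→5, 12→6, -2→1.
So the longest increasing subsequence has length 6, e.g. -2, 0, 3, 8, 10, 12.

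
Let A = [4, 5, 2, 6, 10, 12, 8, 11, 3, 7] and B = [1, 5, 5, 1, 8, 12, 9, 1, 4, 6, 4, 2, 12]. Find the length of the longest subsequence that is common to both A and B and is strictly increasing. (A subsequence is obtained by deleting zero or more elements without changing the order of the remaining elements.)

For each value that appears in both, track the longest common increasing run ending there.
The best achievable length is 3; one witness is 5, 6, 12 (A-positions 2,4,6, B-positions 2,10,13).

3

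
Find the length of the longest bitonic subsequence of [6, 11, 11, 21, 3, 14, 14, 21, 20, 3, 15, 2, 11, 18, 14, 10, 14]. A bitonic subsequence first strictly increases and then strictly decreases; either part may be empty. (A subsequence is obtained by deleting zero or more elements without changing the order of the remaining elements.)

One longest bitonic subsequence is 6, 11, 14, 21, 20, 18, 14, 10 (positions 1,2,6,8,9,14,15,16): it rises to 21 then falls. Length 8 is optimal.

8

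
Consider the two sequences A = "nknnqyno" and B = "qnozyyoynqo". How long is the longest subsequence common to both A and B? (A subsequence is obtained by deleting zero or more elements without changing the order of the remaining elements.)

A longest common subsequence is nnqo (length 4); the LCS DP confirms no longer common subsequence exists.

4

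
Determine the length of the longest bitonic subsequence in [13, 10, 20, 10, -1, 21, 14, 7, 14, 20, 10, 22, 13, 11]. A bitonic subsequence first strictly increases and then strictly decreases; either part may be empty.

7

Let inc[i] be the LIS ending at i and dec[i] the longest strictly decreasing subsequence starting at i. inc = [1, 1, 2, 1, 1, 3, 2, 2, 3, 4, 3, 5, 4, 4], dec = [3, 2, 4, 2, 1, 4, 3, 1, 3, 3, 1, 3, 2, 1].
max_i inc[i]+dec[i]−1 = 7, with one witness -1, 7, 14, 20, 22, 13, 11.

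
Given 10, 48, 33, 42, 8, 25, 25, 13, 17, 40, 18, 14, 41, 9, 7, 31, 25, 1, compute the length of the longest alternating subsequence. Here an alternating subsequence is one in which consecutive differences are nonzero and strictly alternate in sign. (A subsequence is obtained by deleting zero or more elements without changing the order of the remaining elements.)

13

Track the best alternating length ending on an up-step vs a down-step at each position: up/down = 1/1, 2/1, 2/3, 4/3, 1/5, 6/5, 6/5, 6/7, 8/7, 8/5, 8/9, 8/9, 10/5, 6/11, 1/11, 12/11, 12/13, 1/13.
The maximum over both is 13; one such subsequence is 10, 48, 33, 42, 8, 25, 13, 40, 18, 41, 9, 31, 25.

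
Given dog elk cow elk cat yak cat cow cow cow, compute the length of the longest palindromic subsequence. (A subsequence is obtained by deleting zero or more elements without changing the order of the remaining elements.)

5

One longest palindromic subsequence is cow cat yak cat cow (positions 3,5,6,7,10); it reads the same forward and backward, and the interval DP gives dp[1][10] = 5.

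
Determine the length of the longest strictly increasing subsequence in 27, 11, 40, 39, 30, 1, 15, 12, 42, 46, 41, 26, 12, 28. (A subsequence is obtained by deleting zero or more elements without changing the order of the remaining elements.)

4

Let dp[i] be the longest increasing subsequence ending at position i. Then dp = [1, 1, 2, 2, 2, 1, 2, 2, 3, 4, 3, 3, 2, 4].
The maximum is 4; one witness is 27, 40, 42, 46 at positions 1,3,9,10.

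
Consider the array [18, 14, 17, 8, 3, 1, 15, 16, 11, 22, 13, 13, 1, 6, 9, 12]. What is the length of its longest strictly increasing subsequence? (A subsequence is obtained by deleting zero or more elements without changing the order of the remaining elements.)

4

Scanning left to right, the best length ending at each element is: 18→1, 14→1, 17→2, 8→1, 3→1, 1→1, 15→2, 16→3, 11→2, 22→4, 13→3, 13→3, 1→1, 6→2, 9→3, 12→4.
So the longest increasing subsequence has length 4, e.g. 14, 15, 16, 22.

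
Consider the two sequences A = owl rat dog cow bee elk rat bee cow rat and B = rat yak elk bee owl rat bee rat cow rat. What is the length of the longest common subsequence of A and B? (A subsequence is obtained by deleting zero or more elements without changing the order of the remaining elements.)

6

A longest common subsequence is owl, rat, bee, rat, cow, rat (length 6); the LCS DP confirms no longer common subsequence exists.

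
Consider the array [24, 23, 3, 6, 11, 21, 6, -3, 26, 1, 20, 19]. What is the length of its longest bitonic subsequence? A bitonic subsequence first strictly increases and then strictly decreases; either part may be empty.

Let inc[i] be the LIS ending at i and dec[i] the longest strictly decreasing subsequence starting at i. inc = [1, 1, 1, 2, 3, 4, 2, 1, 5, 2, 4, 4], dec = [5, 4, 2, 2, 3, 3, 2, 1, 3, 1, 2, 1].
max_i inc[i]+dec[i]−1 = 7, with one witness 3, 6, 11, 21, 26, 20, 19.

7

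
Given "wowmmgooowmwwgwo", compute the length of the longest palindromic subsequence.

9

Using dp[i][j] = 2 + dp[i+1][j−1] if the ends match, else max(dp[i+1][j], dp[i][j−1]):
dp[1][16] = 9. A witness is owgwwwgwo at positions 2,3,6,10,12,13,14,15,16.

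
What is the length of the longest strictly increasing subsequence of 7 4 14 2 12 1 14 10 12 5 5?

Scanning left to right, the best length ending at each element is: 7→1, 4→1, 14→2, 2→1, 12→2, 1→1, 14→3, 10→2, 12→3, 5→2, 5→2.
So the longest increasing subsequence has length 3, e.g. 7, 12, 14.

3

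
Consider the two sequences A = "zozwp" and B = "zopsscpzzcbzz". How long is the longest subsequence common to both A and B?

Backtracking the LCS table gives one alignment: z (A1,B1) → o (A2,B2) → z (A3,B13).
So the longest common subsequence has length 3.

3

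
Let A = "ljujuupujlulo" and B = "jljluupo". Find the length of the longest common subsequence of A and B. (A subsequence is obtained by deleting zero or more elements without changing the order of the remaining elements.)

Backtracking the LCS table gives one alignment: l (A1,B2) → j (A2,B3) → u (A5,B5) → u (A6,B6) → p (A7,B7) → o (A13,B8).
So the longest common subsequence has length 6.

6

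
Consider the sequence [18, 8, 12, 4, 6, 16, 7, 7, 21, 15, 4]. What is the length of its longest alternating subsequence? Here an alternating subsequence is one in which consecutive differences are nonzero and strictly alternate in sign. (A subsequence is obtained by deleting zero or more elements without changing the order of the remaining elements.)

Track the best alternating length ending on an up-step vs a down-step at each position: up/down = 1/1, 1/2, 3/2, 1/4, 5/4, 5/2, 5/6, 5/6, 7/1, 7/8, 1/8.
The maximum over both is 8; one such subsequence is 18, 8, 12, 4, 16, 7, 21, 15.

8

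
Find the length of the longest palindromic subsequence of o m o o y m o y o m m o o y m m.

Using dp[i][j] = 2 + dp[i+1][j−1] if the ends match, else max(dp[i+1][j], dp[i][j−1]):
dp[1][16] = 11. A witness is moomoyomoom at positions 2,3,4,6,7,8,9,11,12,13,16.

11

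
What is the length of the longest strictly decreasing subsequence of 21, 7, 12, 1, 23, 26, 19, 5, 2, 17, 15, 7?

5

Scanning left to right, the best length ending at each element is: 21→1, 7→2, 12→2, 1→3, 23→1, 26→1, 19→2, 5→3, 2→4, 17→3, 15→4, 7→5.
So the longest decreasing subsequence has length 5, e.g. 21, 19, 17, 15, 7.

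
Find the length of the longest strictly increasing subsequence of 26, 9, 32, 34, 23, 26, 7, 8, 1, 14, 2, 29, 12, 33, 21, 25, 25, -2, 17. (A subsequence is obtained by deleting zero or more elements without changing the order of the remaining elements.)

Let dp[i] be the longest increasing subsequence ending at position i. Then dp = [1, 1, 2, 3, 2, 3, 1, 2, 1, 3, 2, 4, 3, 5, 4, 5, 5, 1, 4].
The maximum is 5; one witness is 9, 23, 26, 29, 33 at positions 2,5,6,12,14.

5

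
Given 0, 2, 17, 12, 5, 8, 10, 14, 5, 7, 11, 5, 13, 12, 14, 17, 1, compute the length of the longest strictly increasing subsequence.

Let dp[i] be the longest increasing subsequence ending at position i. Then dp = [1, 2, 3, 3, 3, 4, 5, 6, 3, 4, 6, 3, 7, 7, 8, 9, 2].
The maximum is 9; one witness is 0, 2, 5, 8, 10, 11, 13, 14, 17 at positions 1,2,5,6,7,11,13,15,16.

9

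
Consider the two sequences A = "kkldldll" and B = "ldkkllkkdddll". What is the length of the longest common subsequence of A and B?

7

A longest common subsequence is kklddll (length 7); the LCS DP confirms no longer common subsequence exists.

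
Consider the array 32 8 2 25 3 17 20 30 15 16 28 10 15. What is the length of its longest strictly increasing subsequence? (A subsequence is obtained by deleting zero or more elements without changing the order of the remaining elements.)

5

Scanning left to right, the best length ending at each element is: 32→1, 8→1, 2→1, 25→2, 3→2, 17→3, 20→4, 30→5, 15→3, 16→4, 28→5, 10→3, 15→4.
So the longest increasing subsequence has length 5, e.g. 2, 3, 17, 20, 30.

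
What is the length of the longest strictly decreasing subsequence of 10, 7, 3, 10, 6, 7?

One longest decreasing subsequence is 10, 7, 3 (positions 1,2,3), of length 3; no longer one exists.

3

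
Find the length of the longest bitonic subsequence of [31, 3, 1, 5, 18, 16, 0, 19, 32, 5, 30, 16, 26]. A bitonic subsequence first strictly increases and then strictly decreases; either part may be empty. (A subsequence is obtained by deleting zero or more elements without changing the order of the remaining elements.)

7

One longest bitonic subsequence is 3, 5, 18, 19, 32, 30, 26 (positions 2,4,5,8,9,11,13): it rises to 32 then falls. Length 7 is optimal.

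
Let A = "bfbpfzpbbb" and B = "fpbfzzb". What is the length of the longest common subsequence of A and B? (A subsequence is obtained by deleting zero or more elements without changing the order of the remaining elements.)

Backtracking the LCS table gives one alignment: f (A2,B1) → b (A3,B3) → f (A5,B4) → z (A6,B6) → b (A10,B7).
So the longest common subsequence has length 5.

5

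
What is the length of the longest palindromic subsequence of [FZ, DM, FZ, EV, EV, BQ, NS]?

3

One longest palindromic subsequence is FZ DM FZ (positions 1,2,3); it reads the same forward and backward, and the interval DP gives dp[1][7] = 3.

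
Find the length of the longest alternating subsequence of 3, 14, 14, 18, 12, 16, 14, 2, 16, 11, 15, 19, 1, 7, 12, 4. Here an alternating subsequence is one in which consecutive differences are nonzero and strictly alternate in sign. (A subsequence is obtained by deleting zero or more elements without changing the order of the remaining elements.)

Track the best alternating length ending on an up-step vs a down-step at each position: up/down = 1/1, 2/1, 2/1, 2/1, 2/3, 4/3, 4/5, 1/5, 6/3, 6/7, 8/7, 8/1, 1/9, 10/9, 10/9, 10/11.
The maximum over both is 11; one such subsequence is 3, 14, 12, 16, 14, 16, 11, 15, 1, 7, 4.

11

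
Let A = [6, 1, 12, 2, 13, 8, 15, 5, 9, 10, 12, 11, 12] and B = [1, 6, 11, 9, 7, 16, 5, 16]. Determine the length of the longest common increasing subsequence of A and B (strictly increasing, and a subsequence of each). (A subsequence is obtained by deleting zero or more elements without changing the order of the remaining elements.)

2

A longest common strictly increasing subsequence is 1, 11 (length 2); it appears in order in both A and B, and no longer such subsequence exists.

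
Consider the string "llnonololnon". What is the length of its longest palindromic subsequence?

Using dp[i][j] = 2 + dp[i+1][j−1] if the ends match, else max(dp[i+1][j], dp[i][j−1]):
dp[1][12] = 9. A witness is nonlolnon at positions 3,4,5,7,8,9,10,11,12.

9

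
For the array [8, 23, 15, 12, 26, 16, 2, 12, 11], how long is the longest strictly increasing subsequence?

Scanning left to right, the best length ending at each element is: 8→1, 23→2, 15→2, 12→2, 26→3, 16→3, 2→1, 12→2, 11→2.
So the longest increasing subsequence has length 3, e.g. 8, 23, 26.

3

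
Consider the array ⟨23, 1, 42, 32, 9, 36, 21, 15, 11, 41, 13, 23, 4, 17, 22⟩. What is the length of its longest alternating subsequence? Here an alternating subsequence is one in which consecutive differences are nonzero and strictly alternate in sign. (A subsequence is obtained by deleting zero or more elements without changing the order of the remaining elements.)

11

Track the best alternating length ending on an up-step vs a down-step at each position: up/down = 1/1, 1/2, 3/1, 3/4, 3/4, 5/4, 5/6, 5/6, 5/6, 7/4, 7/8, 9/8, 3/10, 11/10, 11/10.
The maximum over both is 11; one such subsequence is 23, 1, 42, 32, 36, 21, 41, 13, 23, 4, 17.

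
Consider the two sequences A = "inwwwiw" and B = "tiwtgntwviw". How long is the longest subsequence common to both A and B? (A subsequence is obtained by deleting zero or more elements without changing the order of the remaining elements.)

5

Backtracking the LCS table gives one alignment: i (A1,B2) → n (A2,B6) → w (A3,B8) → i (A6,B10) → w (A7,B11).
So the longest common subsequence has length 5.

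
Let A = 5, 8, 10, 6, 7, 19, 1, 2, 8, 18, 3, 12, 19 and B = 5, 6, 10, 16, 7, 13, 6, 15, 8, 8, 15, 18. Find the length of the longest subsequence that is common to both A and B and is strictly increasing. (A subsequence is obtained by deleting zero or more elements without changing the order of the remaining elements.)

A longest common strictly increasing subsequence is 5, 6, 7, 8, 18 (length 5); it appears in order in both A and B, and no longer such subsequence exists.

5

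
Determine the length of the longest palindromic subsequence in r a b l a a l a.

One longest palindromic subsequence is alaala (positions 2,4,5,6,7,8); it reads the same forward and backward, and the interval DP gives dp[1][8] = 6.

6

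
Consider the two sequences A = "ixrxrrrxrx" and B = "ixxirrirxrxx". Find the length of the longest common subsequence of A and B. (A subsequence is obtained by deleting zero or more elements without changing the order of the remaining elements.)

9

A longest common subsequence is ixxrrrxrx (length 9); the LCS DP confirms no longer common subsequence exists.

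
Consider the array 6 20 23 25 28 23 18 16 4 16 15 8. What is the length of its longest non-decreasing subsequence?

One longest non-decreasing subsequence is 6, 20, 23, 25, 28 (positions 1,2,3,4,5), of length 5; no longer one exists.

5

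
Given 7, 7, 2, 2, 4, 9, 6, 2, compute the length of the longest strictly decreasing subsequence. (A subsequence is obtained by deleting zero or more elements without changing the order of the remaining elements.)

One longest decreasing subsequence is 7, 4, 2 (positions 1,5,8), of length 3; no longer one exists.

3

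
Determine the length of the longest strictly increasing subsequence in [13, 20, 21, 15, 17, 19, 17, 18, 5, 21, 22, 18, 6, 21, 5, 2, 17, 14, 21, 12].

Let dp[i] be the longest increasing subsequence ending at position i. Then dp = [1, 2, 3, 2, 3, 4, 3, 4, 1, 5, 6, 4, 2, 5, 1, 1, 3, 3, 5, 3].
The maximum is 6; one witness is 13, 15, 17, 19, 21, 22 at positions 1,4,5,6,10,11.

6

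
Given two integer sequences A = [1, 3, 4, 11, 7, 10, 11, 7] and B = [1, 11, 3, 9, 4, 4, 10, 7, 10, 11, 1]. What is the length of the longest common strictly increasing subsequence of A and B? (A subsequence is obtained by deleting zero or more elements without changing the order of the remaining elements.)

For each value that appears in both, track the longest common increasing run ending there.
The best achievable length is 6; one witness is 1, 3, 4, 7, 10, 11 (A-positions 1,2,3,5,6,7, B-positions 1,3,5,8,9,10).

6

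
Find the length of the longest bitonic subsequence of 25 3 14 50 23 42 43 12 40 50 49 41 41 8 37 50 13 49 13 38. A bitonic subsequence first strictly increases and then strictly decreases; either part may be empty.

10

One longest bitonic subsequence is 3, 14, 23, 42, 43, 50, 49, 41, 37, 13 (positions 2,3,5,6,7,10,11,13,15,19): it rises to 50 then falls. Length 10 is optimal.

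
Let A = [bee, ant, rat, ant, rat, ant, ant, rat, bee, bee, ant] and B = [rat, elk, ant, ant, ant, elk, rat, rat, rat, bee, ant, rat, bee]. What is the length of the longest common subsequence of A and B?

A longest common subsequence is rat, ant, ant, ant, rat, bee, bee (length 7); the LCS DP confirms no longer common subsequence exists.

7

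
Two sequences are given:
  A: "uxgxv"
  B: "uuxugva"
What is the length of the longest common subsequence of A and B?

A longest common subsequence is uxgv (length 4); the LCS DP confirms no longer common subsequence exists.

4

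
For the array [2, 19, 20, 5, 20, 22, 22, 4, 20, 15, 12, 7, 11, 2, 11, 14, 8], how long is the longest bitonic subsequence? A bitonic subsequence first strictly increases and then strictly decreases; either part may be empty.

One longest bitonic subsequence is 2, 19, 20, 22, 20, 15, 12, 11, 8 (positions 1,2,3,6,9,10,11,15,17): it rises to 22 then falls. Length 9 is optimal.

9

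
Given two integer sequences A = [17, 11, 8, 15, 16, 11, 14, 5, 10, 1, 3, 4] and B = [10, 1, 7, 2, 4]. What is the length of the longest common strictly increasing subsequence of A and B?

2

A longest common strictly increasing subsequence is 1, 4 (length 2); it appears in order in both A and B, and no longer such subsequence exists.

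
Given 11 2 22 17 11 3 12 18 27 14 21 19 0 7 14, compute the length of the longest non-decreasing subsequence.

5

Let dp[i] be the longest non-decreasing subsequence ending at position i. Then dp = [1, 1, 2, 2, 2, 2, 3, 4, 5, 4, 5, 5, 1, 3, 5].
The maximum is 5; one witness is 11, 11, 12, 18, 27 at positions 1,5,7,8,9.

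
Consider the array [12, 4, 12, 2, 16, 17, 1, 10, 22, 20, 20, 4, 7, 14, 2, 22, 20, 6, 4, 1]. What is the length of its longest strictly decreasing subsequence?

6

One longest decreasing subsequence is 12, 10, 7, 6, 4, 1 (positions 1,8,13,18,19,20), of length 6; no longer one exists.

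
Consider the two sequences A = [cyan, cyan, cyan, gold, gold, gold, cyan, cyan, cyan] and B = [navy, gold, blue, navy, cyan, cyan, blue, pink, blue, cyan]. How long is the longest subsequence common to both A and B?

A longest common subsequence is gold, cyan, cyan, cyan (length 4); the LCS DP confirms no longer common subsequence exists.

4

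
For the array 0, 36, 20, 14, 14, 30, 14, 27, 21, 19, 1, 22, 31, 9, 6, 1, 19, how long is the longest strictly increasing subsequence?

One longest increasing subsequence is 0, 20, 21, 22, 31 (positions 1,3,9,12,13), of length 5; no longer one exists.

5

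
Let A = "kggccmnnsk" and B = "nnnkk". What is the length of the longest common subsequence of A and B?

Backtracking the LCS table gives one alignment: n (A7,B2) → n (A8,B3) → k (A10,B5).
So the longest common subsequence has length 3.

3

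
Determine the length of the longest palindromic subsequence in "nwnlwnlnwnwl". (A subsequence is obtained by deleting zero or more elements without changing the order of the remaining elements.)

Using dp[i][j] = 2 + dp[i+1][j−1] if the ends match, else max(dp[i+1][j], dp[i][j−1]):
dp[1][12] = 9. A witness is wnwnlnwnw at positions 2,3,5,6,7,8,9,10,11.

9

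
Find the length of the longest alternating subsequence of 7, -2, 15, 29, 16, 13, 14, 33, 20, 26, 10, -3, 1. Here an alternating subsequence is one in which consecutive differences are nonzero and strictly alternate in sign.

9

Track the best alternating length ending on an up-step vs a down-step at each position: up/down = 1/1, 1/2, 3/1, 3/1, 3/4, 3/4, 5/4, 5/1, 5/6, 7/6, 3/8, 1/8, 9/8.
The maximum over both is 9; one such subsequence is 7, -2, 29, 16, 33, 20, 26, -3, 1.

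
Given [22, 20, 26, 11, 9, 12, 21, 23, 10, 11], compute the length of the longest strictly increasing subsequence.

Scanning left to right, the best length ending at each element is: 22→1, 20→1, 26→2, 11→1, 9→1, 12→2, 21→3, 23→4, 10→2, 11→3.
So the longest increasing subsequence has length 4, e.g. 11, 12, 21, 23.

4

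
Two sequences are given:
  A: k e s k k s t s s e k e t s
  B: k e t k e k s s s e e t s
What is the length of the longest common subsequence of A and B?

11

Backtracking the LCS table gives one alignment: k (A1,B1) → e (A2,B2) → k (A4,B4) → k (A5,B6) → s (A6,B7) → s (A8,B8) → s (A9,B9) → e (A10,B10) → e (A12,B11) → t (A13,B12) → s (A14,B13).
So the longest common subsequence has length 11.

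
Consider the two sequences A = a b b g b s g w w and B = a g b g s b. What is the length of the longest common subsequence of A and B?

A longest common subsequence is abgb (length 4); the LCS DP confirms no longer common subsequence exists.

4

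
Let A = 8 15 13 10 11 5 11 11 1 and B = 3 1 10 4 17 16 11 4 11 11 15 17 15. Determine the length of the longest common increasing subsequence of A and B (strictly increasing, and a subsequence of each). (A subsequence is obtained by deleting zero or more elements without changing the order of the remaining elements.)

A longest common strictly increasing subsequence is 10, 11 (length 2); it appears in order in both A and B, and no longer such subsequence exists.

2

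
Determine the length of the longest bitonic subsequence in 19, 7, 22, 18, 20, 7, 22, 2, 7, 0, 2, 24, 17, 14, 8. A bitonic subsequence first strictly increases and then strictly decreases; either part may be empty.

Let inc[i] be the LIS ending at i and dec[i] the longest strictly decreasing subsequence starting at i. inc = [1, 1, 2, 2, 3, 1, 4, 1, 2, 1, 2, 5, 3, 3, 3], dec = [5, 3, 5, 4, 4, 3, 4, 2, 2, 1, 1, 4, 3, 2, 1].
max_i inc[i]+dec[i]−1 = 8, with one witness 7, 18, 20, 22, 24, 17, 14, 8.

8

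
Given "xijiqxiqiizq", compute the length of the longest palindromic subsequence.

One longest palindromic subsequence is iiqiqii (positions 2,4,5,7,8,9,10); it reads the same forward and backward, and the interval DP gives dp[1][12] = 7.

7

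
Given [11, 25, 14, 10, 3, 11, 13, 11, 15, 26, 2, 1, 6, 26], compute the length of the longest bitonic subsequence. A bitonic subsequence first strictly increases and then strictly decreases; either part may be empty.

One longest bitonic subsequence is 11, 25, 14, 13, 11, 2, 1 (positions 1,2,3,7,8,11,12): it rises to 25 then falls. Length 7 is optimal.

7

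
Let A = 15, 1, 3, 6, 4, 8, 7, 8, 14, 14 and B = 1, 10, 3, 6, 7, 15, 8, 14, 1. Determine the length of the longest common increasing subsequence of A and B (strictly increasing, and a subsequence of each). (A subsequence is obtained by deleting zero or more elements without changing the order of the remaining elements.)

For each value that appears in both, track the longest common increasing run ending there.
The best achievable length is 6; one witness is 1, 3, 6, 7, 8, 14 (A-positions 2,3,4,7,8,9, B-positions 1,3,4,5,7,8).

6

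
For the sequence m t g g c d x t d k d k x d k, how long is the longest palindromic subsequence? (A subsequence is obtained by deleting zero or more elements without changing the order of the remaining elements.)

7

Using dp[i][j] = 2 + dp[i+1][j−1] if the ends match, else max(dp[i+1][j], dp[i][j−1]):
dp[1][15] = 7. A witness is dxkdkxd at positions 6,7,10,11,12,13,14.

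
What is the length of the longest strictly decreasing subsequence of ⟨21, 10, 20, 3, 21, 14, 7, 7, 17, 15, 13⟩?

One longest decreasing subsequence is 21, 20, 17, 15, 13 (positions 1,3,9,10,11), of length 5; no longer one exists.

5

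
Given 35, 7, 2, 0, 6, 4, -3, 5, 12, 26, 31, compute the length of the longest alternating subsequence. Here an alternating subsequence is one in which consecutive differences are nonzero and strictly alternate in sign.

Track the best alternating length ending on an up-step vs a down-step at each position: up/down = 1/1, 1/2, 1/2, 1/2, 3/2, 3/4, 1/4, 5/4, 5/2, 5/2, 5/2.
The maximum over both is 5; one such subsequence is 35, 2, 6, 4, 5.

5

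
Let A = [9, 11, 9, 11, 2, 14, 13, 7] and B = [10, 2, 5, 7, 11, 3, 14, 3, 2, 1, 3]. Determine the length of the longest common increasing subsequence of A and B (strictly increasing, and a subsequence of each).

A longest common strictly increasing subsequence is 2, 7 (length 2); it appears in order in both A and B, and no longer such subsequence exists.

2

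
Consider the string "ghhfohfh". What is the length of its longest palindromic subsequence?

5

Using dp[i][j] = 2 + dp[i+1][j−1] if the ends match, else max(dp[i+1][j], dp[i][j−1]):
dp[1][8] = 5. A witness is hfhfh at positions 2,4,6,7,8.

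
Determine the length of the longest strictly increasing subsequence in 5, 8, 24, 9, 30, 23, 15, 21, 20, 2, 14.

One longest increasing subsequence is 5, 8, 9, 15, 21 (positions 1,2,4,7,8), of length 5; no longer one exists.

5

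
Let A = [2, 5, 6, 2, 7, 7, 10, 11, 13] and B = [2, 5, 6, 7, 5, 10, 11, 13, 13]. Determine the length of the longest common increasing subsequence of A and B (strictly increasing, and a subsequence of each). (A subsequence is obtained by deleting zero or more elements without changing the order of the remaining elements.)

7

For each value that appears in both, track the longest common increasing run ending there.
The best achievable length is 7; one witness is 2, 5, 6, 7, 10, 11, 13 (A-positions 1,2,3,5,7,8,9, B-positions 1,2,3,4,6,7,8).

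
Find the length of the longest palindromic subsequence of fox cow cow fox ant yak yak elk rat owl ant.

Using dp[i][j] = 2 + dp[i+1][j−1] if the ends match, else max(dp[i+1][j], dp[i][j−1]):
dp[1][11] = 4. A witness is ant yak yak ant at positions 5,6,7,11.

4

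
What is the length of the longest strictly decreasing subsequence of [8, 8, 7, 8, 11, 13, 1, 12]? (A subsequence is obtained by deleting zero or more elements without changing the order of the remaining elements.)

3

One longest decreasing subsequence is 8, 7, 1 (positions 1,3,7), of length 3; no longer one exists.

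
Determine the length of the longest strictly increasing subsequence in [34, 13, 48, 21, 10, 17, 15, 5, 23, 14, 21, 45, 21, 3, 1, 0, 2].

4

Let dp[i] be the longest increasing subsequence ending at position i. Then dp = [1, 1, 2, 2, 1, 2, 2, 1, 3, 2, 3, 4, 3, 1, 1, 1, 2].
The maximum is 4; one witness is 13, 21, 23, 45 at positions 2,4,9,12.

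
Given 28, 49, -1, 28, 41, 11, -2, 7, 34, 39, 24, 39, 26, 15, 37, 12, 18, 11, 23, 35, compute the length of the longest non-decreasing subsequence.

6

Let dp[i] be the longest non-decreasing subsequence ending at position i. Then dp = [1, 2, 1, 2, 3, 2, 1, 2, 3, 4, 3, 5, 4, 3, 5, 3, 4, 3, 5, 6].
The maximum is 6; one witness is -1, 11, 15, 18, 23, 35 at positions 3,6,14,17,19,20.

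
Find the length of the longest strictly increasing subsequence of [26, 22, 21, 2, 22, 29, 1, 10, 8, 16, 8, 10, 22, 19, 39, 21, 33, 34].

7

Scanning left to right, the best length ending at each element is: 26→1, 22→1, 21→1, 2→1, 22→2, 29→3, 1→1, 10→2, 8→2, 16→3, 8→2, 10→3, 22→4, 19→4, 39→5, 21→5, 33→6, 34→7.
So the longest increasing subsequence has length 7, e.g. 2, 10, 16, 19, 21, 33, 34.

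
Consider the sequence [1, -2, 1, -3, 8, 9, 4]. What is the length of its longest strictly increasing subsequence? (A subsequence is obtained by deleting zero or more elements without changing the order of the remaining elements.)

4

Let dp[i] be the longest increasing subsequence ending at position i. Then dp = [1, 1, 2, 1, 3, 4, 3].
The maximum is 4; one witness is -2, 1, 8, 9 at positions 2,3,5,6.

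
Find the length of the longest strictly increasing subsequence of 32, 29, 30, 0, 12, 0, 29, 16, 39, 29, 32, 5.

5

Let dp[i] be the longest increasing subsequence ending at position i. Then dp = [1, 1, 2, 1, 2, 1, 3, 3, 4, 4, 5, 2].
The maximum is 5; one witness is 0, 12, 16, 29, 32 at positions 4,5,8,10,11.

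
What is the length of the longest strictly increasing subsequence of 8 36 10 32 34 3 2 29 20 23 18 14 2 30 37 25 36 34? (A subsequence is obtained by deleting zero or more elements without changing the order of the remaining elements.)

Let dp[i] be the longest increasing subsequence ending at position i. Then dp = [1, 2, 2, 3, 4, 1, 1, 3, 3, 4, 3, 3, 1, 5, 6, 5, 6, 6].
The maximum is 6; one witness is 8, 10, 20, 23, 30, 37 at positions 1,3,9,10,14,15.

6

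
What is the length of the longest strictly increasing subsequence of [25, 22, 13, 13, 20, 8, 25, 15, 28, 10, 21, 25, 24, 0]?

4

Scanning left to right, the best length ending at each element is: 25→1, 22→1, 13→1, 13→1, 20→2, 8→1, 25→3, 15→2, 28→4, 10→2, 21→3, 25→4, 24→4, 0→1.
So the longest increasing subsequence has length 4, e.g. 13, 20, 25, 28.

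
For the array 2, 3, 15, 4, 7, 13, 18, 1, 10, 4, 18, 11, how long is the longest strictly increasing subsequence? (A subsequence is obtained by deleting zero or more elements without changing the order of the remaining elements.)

6

Let dp[i] be the longest increasing subsequence ending at position i. Then dp = [1, 2, 3, 3, 4, 5, 6, 1, 5, 3, 6, 6].
The maximum is 6; one witness is 2, 3, 4, 7, 13, 18 at positions 1,2,4,5,6,7.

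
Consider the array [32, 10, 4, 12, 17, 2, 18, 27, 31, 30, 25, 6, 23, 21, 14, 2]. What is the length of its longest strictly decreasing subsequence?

8

Scanning left to right, the best length ending at each element is: 32→1, 10→2, 4→3, 12→2, 17→2, 2→4, 18→2, 27→2, 31→2, 30→3, 25→4, 6→5, 23→5, 21→6, 14→7, 2→8.
So the longest decreasing subsequence has length 8, e.g. 32, 31, 30, 25, 23, 21, 14, 2.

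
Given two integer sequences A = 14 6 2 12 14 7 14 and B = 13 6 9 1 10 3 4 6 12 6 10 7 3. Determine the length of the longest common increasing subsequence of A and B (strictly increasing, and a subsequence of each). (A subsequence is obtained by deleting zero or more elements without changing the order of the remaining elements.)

For each value that appears in both, track the longest common increasing run ending there.
The best achievable length is 2; one witness is 6, 12 (A-positions 2,4, B-positions 2,9).

2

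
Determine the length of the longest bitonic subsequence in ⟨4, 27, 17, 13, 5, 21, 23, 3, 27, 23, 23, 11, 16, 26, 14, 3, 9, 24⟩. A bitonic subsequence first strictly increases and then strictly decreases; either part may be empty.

9

One longest bitonic subsequence is 4, 17, 21, 23, 27, 23, 16, 14, 9 (positions 1,3,6,7,9,11,13,15,17): it rises to 27 then falls. Length 9 is optimal.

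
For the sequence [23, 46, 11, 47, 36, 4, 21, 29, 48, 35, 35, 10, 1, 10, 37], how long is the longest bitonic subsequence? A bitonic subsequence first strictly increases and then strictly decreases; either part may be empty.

One longest bitonic subsequence is 23, 46, 47, 36, 35, 10, 1 (positions 1,2,4,5,11,12,13): it rises to 47 then falls. Length 7 is optimal.

7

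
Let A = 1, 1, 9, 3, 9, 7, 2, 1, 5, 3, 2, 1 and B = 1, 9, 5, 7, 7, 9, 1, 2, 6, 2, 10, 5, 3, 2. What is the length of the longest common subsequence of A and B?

Backtracking the LCS table gives one alignment: 1 (A2,B1) → 9 (A3,B2) → 9 (A5,B6) → 2 (A7,B10) → 5 (A9,B12) → 3 (A10,B13) → 2 (A11,B14).
So the longest common subsequence has length 7.

7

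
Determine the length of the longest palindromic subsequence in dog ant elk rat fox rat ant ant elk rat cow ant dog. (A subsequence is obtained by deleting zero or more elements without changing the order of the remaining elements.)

9

Using dp[i][j] = 2 + dp[i+1][j−1] if the ends match, else max(dp[i+1][j], dp[i][j−1]):
dp[1][13] = 9. A witness is dog ant elk rat fox rat elk ant dog at positions 1,2,3,4,5,6,9,12,13.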